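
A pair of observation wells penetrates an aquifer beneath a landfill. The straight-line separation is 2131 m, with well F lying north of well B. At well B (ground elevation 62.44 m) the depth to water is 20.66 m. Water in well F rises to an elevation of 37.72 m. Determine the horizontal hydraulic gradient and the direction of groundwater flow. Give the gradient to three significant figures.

Total head at well B: h = 62.44 − 20.66 = 41.78 m.
Total head at well F: h = 37.72 m (water level in the piezometer is the total head).
Head difference: h(well B) − h(well F) = 41.78 − 37.72 = 4.06 m.
Hydraulic gradient: i = |Δh| / L = 4.06 / 2131 = 0.00191.
Flow is from higher to lower head: from well B toward well F, i.e. toward the north.

i ≈ 0.00191; groundwater flows toward the north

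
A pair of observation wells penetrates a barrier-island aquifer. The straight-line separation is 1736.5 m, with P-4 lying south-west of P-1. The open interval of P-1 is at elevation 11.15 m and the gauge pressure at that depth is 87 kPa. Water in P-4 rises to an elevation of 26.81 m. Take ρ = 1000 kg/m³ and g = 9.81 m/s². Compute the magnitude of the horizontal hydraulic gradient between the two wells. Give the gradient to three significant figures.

Pressure head at P-1: ψ = P/(ρg) = 87×1000 / (1000 × 9.81) = 8.87 m.
Total head at P-1: h = z + ψ = 11.15 + 8.87 = 20.02 m.
Total head at P-4: h = 26.81 m (water level in the piezometer is the total head).
Head difference: h(P-1) − h(P-4) = 20.02 − 26.81 = -6.79 m.
Hydraulic gradient: i = |Δh| / L = 6.79 / 1736.5 = 0.00391.

i ≈ 0.00391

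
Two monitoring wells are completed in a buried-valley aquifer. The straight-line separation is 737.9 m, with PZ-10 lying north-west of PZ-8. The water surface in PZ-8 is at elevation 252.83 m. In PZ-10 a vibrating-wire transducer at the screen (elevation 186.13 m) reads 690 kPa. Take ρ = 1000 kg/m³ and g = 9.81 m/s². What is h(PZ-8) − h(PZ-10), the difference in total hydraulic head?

Total head at PZ-8: h = 252.83 m (water level in the piezometer is the total head).
Pressure head at PZ-10: ψ = P/(ρg) = 690×1000 / (1000 × 9.81) = 70.34 m.
Total head at PZ-10: h = z + ψ = 186.13 + 70.34 = 256.47 m.
Head difference: h(PZ-8) − h(PZ-10) = 252.83 − 256.47 = -3.64 m.

Δh ≈ -3.64 m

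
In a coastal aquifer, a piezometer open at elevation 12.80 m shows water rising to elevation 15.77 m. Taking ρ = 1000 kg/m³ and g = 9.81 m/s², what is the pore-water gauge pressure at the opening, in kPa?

Pressure head ψ = h − z = 15.77 − 12.80 = 2.97 m.
P = ρgψ = 1000 × 9.81 × 2.97 = 29136 Pa ≈ 29.1 kPa.

P ≈ 29.1 kPa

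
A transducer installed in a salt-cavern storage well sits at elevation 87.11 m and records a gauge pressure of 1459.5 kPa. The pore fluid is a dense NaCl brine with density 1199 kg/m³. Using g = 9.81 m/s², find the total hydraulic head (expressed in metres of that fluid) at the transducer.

h ≈ 211.19 m

ψ = P/(ρg) = 1459.5×1000 / (1199 × 9.81) = 124.08 m.
h = z + ψ = 87.11 + 124.08 = 211.19 m.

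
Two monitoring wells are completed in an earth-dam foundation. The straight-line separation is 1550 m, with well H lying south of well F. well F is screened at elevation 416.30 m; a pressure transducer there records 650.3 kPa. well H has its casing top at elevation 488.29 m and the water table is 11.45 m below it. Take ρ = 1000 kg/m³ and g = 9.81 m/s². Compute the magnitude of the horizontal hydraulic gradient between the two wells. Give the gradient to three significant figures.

i ≈ 0.00371

Pressure head at well F: ψ = P/(ρg) = 650.3×1000 / (1000 × 9.81) = 66.29 m.
Total head at well F: h = z + ψ = 416.30 + 66.29 = 482.59 m.
Total head at well H: h = 488.29 − 11.45 = 476.84 m.
Head difference: h(well F) − h(well H) = 482.59 − 476.84 = 5.75 m.
Hydraulic gradient: i = |Δh| / L = 5.75 / 1550 = 0.00371.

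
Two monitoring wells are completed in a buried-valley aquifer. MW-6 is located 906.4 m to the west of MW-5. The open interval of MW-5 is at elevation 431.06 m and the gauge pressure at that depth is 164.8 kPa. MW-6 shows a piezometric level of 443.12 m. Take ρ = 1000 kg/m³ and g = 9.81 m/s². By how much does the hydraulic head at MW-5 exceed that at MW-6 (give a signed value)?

Pressure head at MW-5: ψ = P/(ρg) = 164.8×1000 / (1000 × 9.81) = 16.80 m.
Total head at MW-5: h = z + ψ = 431.06 + 16.80 = 447.86 m.
Total head at MW-6: h = 443.12 m (water level in the piezometer is the total head).
Head difference: h(MW-5) − h(MW-6) = 447.86 − 443.12 = 4.74 m.

Δh ≈ 4.74 m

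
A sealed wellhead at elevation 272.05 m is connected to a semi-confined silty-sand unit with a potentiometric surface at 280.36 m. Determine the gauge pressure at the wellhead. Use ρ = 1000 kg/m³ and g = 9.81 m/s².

P ≈ 81.5 kPa

Head above the cap: Δh = 280.36 − 272.05 = 8.31 m.
P = ρgΔh = 1000 × 9.81 × 8.31 = 81521 Pa ≈ 81.5 kPa.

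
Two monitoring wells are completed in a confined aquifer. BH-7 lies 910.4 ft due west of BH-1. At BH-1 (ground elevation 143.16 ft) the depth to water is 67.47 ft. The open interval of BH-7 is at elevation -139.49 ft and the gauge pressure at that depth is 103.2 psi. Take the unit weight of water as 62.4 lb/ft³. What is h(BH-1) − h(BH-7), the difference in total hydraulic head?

Δh ≈ -22.97 ft

Total head at BH-1: h = 143.16 − 67.47 = 75.69 ft.
Pressure head at BH-7: ψ = 144·P/γ = 144 × 103.2 / 62.4 = 238.15 ft.
Total head at BH-7: h = z + ψ = -139.49 + 238.15 = 98.66 ft.
Head difference: h(BH-1) − h(BH-7) = 75.69 − 98.66 = -22.97 ft.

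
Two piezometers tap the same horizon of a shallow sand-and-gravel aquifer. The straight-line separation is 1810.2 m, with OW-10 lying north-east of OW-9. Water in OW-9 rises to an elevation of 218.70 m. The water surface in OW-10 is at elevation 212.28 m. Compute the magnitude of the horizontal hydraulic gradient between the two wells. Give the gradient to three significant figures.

i ≈ 0.00355

Total head at OW-9: h = 218.70 m (water level in the piezometer is the total head).
Total head at OW-10: h = 212.28 m (water level in the piezometer is the total head).
Head difference: h(OW-9) − h(OW-10) = 218.70 − 212.28 = 6.42 m.
Hydraulic gradient: i = |Δh| / L = 6.42 / 1810.2 = 0.00355.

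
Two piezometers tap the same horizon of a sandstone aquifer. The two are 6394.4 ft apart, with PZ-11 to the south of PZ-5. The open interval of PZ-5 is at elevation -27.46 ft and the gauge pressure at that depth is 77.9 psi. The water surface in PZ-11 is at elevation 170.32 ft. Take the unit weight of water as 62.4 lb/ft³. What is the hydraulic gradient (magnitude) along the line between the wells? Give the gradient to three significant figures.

Pressure head at PZ-5: ψ = 144·P/γ = 144 × 77.9 / 62.4 = 179.77 ft.
Total head at PZ-5: h = z + ψ = -27.46 + 179.77 = 152.31 ft.
Total head at PZ-11: h = 170.32 ft (water level in the piezometer is the total head).
Head difference: h(PZ-5) − h(PZ-11) = 152.31 − 170.32 = -18.01 ft.
Hydraulic gradient: i = |Δh| / L = 18.01 / 6394.4 = 0.00282.

i ≈ 0.00282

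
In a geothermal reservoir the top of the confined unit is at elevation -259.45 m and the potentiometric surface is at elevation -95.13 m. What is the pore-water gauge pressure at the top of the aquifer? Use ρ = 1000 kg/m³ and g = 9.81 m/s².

P ≈ 1610 kPa

Pressure head at the aquifer top: ψ = h − z = -95.13 − (-259.45) = 164.32 m.
P = ρgψ = 1000 × 9.81 × 164.32 = 1611979 Pa ≈ 1610 kPa.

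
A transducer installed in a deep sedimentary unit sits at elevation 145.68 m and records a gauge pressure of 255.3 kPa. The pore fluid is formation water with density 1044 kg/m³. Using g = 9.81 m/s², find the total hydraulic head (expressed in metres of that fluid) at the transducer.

ψ = P/(ρg) = 255.3×1000 / (1044 × 9.81) = 24.93 m.
h = z + ψ = 145.68 + 24.93 = 170.61 m.

h ≈ 170.61 m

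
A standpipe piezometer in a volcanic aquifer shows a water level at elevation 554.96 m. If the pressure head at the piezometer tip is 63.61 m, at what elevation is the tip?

z = h − ψ = 554.96 − 63.61 = 491.35 m.

z ≈ 491.35 m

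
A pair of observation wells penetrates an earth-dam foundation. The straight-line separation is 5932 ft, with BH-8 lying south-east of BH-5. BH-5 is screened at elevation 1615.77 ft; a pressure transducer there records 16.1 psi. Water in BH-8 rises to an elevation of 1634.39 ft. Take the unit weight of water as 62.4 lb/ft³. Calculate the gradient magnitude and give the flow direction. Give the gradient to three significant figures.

Pressure head at BH-5: ψ = 144·P/γ = 144 × 16.1 / 62.4 = 37.15 ft.
Total head at BH-5: h = z + ψ = 1615.77 + 37.15 = 1652.92 ft.
Total head at BH-8: h = 1634.39 ft (water level in the piezometer is the total head).
Head difference: h(BH-5) − h(BH-8) = 1652.92 − 1634.39 = 18.53 ft.
Hydraulic gradient: i = |Δh| / L = 18.53 / 5932 = 0.00312.
Flow is from higher to lower head: from BH-5 toward BH-8, i.e. toward the south-east.

i ≈ 0.00312; groundwater flows toward the south-east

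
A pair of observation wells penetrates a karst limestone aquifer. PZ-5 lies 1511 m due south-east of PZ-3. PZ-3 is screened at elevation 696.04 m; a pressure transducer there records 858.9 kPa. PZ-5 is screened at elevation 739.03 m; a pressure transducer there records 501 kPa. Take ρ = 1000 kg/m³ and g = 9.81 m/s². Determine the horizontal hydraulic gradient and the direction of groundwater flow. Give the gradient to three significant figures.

Pressure head at PZ-3: ψ = P/(ρg) = 858.9×1000 / (1000 × 9.81) = 87.55 m.
Total head at PZ-3: h = z + ψ = 696.04 + 87.55 = 783.59 m.
Pressure head at PZ-5: ψ = P/(ρg) = 501×1000 / (1000 × 9.81) = 51.07 m.
Total head at PZ-5: h = z + ψ = 739.03 + 51.07 = 790.10 m.
Head difference: h(PZ-3) − h(PZ-5) = 783.59 − 790.10 = -6.51 m.
Hydraulic gradient: i = |Δh| / L = 6.51 / 1511 = 0.00431.
Flow is from higher to lower head: from PZ-5 toward PZ-3, i.e. toward the north-west.

i ≈ 0.00431; groundwater flows toward the north-west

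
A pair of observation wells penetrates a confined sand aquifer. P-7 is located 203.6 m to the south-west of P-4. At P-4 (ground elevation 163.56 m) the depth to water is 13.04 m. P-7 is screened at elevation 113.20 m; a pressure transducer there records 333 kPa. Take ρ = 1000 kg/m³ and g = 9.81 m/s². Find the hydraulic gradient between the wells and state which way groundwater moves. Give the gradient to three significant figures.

i ≈ 0.0166; groundwater flows toward the south-west

Total head at P-4: h = 163.56 − 13.04 = 150.52 m.
Pressure head at P-7: ψ = P/(ρg) = 333×1000 / (1000 × 9.81) = 33.94 m.
Total head at P-7: h = z + ψ = 113.20 + 33.94 = 147.14 m.
Head difference: h(P-4) − h(P-7) = 150.52 − 147.14 = 3.38 m.
Hydraulic gradient: i = |Δh| / L = 3.38 / 203.6 = 0.0166.
Flow is from higher to lower head: from P-4 toward P-7, i.e. toward the south-west.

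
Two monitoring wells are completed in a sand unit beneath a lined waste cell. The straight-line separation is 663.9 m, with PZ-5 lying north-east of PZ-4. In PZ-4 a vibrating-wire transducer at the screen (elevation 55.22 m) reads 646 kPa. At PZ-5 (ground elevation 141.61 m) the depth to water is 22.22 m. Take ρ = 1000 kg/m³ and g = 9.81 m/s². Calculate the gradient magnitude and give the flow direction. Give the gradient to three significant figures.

Pressure head at PZ-4: ψ = P/(ρg) = 646×1000 / (1000 × 9.81) = 65.85 m.
Total head at PZ-4: h = z + ψ = 55.22 + 65.85 = 121.07 m.
Total head at PZ-5: h = 141.61 − 22.22 = 119.39 m.
Head difference: h(PZ-4) − h(PZ-5) = 121.07 − 119.39 = 1.68 m.
Hydraulic gradient: i = |Δh| / L = 1.68 / 663.9 = 0.00253.
Flow is from higher to lower head: from PZ-4 toward PZ-5, i.e. toward the north-east.

i ≈ 0.00253; groundwater flows toward the north-east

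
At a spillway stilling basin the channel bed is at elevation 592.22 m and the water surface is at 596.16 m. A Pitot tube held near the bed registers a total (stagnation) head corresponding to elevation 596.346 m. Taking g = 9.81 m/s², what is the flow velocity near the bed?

Near the bed, under hydrostatic conditions, the piezometric head (z + ψ) equals the free-surface elevation, 596.16 m.
Velocity head = total − piezometric = 596.346 − 596.16 = 0.186 m.
v = √(2g·h_v) = √(2 × 9.81 × 0.186) = 1.91 m/s.

v ≈ 1.91 m/s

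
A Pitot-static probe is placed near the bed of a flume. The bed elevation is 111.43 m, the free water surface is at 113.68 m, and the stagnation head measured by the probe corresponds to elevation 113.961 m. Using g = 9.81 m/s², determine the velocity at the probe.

v ≈ 2.35 m/s

Near the bed, under hydrostatic conditions, the piezometric head (z + ψ) equals the free-surface elevation, 113.68 m.
Velocity head = total − piezometric = 113.961 − 113.68 = 0.281 m.
v = √(2g·h_v) = √(2 × 9.81 × 0.281) = 2.35 m/s.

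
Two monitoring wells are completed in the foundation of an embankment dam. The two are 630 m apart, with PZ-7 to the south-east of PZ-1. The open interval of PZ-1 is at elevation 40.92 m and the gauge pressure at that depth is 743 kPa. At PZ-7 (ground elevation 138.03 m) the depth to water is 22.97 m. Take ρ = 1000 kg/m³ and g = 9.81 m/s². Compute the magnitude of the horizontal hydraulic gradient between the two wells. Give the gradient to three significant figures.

i ≈ 0.00254

Pressure head at PZ-1: ψ = P/(ρg) = 743×1000 / (1000 × 9.81) = 75.74 m.
Total head at PZ-1: h = z + ψ = 40.92 + 75.74 = 116.66 m.
Total head at PZ-7: h = 138.03 − 22.97 = 115.06 m.
Head difference: h(PZ-1) − h(PZ-7) = 116.66 − 115.06 = 1.60 m.
Hydraulic gradient: i = |Δh| / L = 1.60 / 630 = 0.00254.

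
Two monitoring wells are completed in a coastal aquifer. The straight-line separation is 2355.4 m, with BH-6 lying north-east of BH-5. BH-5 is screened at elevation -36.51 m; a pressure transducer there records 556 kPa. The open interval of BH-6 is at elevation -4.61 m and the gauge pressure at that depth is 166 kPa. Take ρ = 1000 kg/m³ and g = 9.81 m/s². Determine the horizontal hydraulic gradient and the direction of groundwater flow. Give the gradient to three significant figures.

Pressure head at BH-5: ψ = P/(ρg) = 556×1000 / (1000 × 9.81) = 56.68 m.
Total head at BH-5: h = z + ψ = -36.51 + 56.68 = 20.17 m.
Pressure head at BH-6: ψ = P/(ρg) = 166×1000 / (1000 × 9.81) = 16.92 m.
Total head at BH-6: h = z + ψ = -4.61 + 16.92 = 12.31 m.
Head difference: h(BH-5) − h(BH-6) = 20.17 − 12.31 = 7.86 m.
Hydraulic gradient: i = |Δh| / L = 7.86 / 2355.4 = 0.00334.
Flow is from higher to lower head: from BH-5 toward BH-6, i.e. toward the north-east.

i ≈ 0.00334; groundwater flows toward the north-east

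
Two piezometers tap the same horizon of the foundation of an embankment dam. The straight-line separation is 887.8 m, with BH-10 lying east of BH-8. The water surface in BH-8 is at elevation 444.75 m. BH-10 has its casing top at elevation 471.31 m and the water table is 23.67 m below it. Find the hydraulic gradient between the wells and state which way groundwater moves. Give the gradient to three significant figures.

i ≈ 0.00326; groundwater flows toward the west

Total head at BH-8: h = 444.75 m (water level in the piezometer is the total head).
Total head at BH-10: h = 471.31 − 23.67 = 447.64 m.
Head difference: h(BH-8) − h(BH-10) = 444.75 − 447.64 = -2.89 m.
Hydraulic gradient: i = |Δh| / L = 2.89 / 887.8 = 0.00326.
Flow is from higher to lower head: from BH-10 toward BH-8, i.e. toward the west.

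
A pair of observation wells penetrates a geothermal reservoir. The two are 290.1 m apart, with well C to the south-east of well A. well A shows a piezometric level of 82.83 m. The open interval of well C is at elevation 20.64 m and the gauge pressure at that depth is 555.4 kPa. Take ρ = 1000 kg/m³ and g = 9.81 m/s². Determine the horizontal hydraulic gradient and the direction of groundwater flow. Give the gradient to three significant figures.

i ≈ 0.0192; groundwater flows toward the south-east

Total head at well A: h = 82.83 m (water level in the piezometer is the total head).
Pressure head at well C: ψ = P/(ρg) = 555.4×1000 / (1000 × 9.81) = 56.62 m.
Total head at well C: h = z + ψ = 20.64 + 56.62 = 77.26 m.
Head difference: h(well A) − h(well C) = 82.83 − 77.26 = 5.57 m.
Hydraulic gradient: i = |Δh| / L = 5.57 / 290.1 = 0.0192.
Flow is from higher to lower head: from well A toward well C, i.e. toward the south-east.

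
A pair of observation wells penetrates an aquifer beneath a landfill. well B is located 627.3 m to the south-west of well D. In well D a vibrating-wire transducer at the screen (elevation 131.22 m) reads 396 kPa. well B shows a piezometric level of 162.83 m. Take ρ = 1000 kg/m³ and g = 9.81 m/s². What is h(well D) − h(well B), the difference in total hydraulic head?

Pressure head at well D: ψ = P/(ρg) = 396×1000 / (1000 × 9.81) = 40.37 m.
Total head at well D: h = z + ψ = 131.22 + 40.37 = 171.59 m.
Total head at well B: h = 162.83 m (water level in the piezometer is the total head).
Head difference: h(well D) − h(well B) = 171.59 − 162.83 = 8.76 m.

Δh ≈ 8.76 m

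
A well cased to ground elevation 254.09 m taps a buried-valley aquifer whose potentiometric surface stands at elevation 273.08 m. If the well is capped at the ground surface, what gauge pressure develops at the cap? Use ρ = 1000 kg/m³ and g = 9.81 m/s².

P ≈ 186 kPa

Head above the cap: Δh = 273.08 − 254.09 = 18.99 m.
P = ρgΔh = 1000 × 9.81 × 18.99 = 186292 Pa ≈ 186 kPa.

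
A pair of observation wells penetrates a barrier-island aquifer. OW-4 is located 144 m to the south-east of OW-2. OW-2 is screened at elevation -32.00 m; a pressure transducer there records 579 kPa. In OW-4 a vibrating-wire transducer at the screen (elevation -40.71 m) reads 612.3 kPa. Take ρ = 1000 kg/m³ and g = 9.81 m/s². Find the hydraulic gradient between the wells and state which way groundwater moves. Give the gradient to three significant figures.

Pressure head at OW-2: ψ = P/(ρg) = 579×1000 / (1000 × 9.81) = 59.02 m.
Total head at OW-2: h = z + ψ = -32.00 + 59.02 = 27.02 m.
Pressure head at OW-4: ψ = P/(ρg) = 612.3×1000 / (1000 × 9.81) = 62.42 m.
Total head at OW-4: h = z + ψ = -40.71 + 62.42 = 21.71 m.
Head difference: h(OW-2) − h(OW-4) = 27.02 − 21.71 = 5.31 m.
Hydraulic gradient: i = |Δh| / L = 5.31 / 144 = 0.0369.
Flow is from higher to lower head: from OW-2 toward OW-4, i.e. toward the south-east.

i ≈ 0.0369; groundwater flows toward the south-east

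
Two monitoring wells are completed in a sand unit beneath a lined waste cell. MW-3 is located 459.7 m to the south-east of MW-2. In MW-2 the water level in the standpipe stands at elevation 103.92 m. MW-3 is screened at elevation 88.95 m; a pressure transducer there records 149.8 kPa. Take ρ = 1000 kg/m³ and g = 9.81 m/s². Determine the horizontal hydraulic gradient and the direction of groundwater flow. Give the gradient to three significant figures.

i ≈ 0.000653; groundwater flows toward the north-west

Total head at MW-2: h = 103.92 m (water level in the piezometer is the total head).
Pressure head at MW-3: ψ = P/(ρg) = 149.8×1000 / (1000 × 9.81) = 15.27 m.
Total head at MW-3: h = z + ψ = 88.95 + 15.27 = 104.22 m.
Head difference: h(MW-2) − h(MW-3) = 103.92 − 104.22 = -0.30 m.
Hydraulic gradient: i = |Δh| / L = 0.30 / 459.7 = 0.000653.
Flow is from higher to lower head: from MW-3 toward MW-2, i.e. toward the north-west.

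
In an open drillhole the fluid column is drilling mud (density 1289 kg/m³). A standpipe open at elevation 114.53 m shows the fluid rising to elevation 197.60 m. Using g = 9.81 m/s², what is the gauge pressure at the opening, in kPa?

Pressure head ψ = h − z = 197.60 − 114.53 = 83.07 m.
P = ρgψ = 1289 × 9.81 × 83.07 = 1050428 Pa ≈ 1050 kPa.

P ≈ 1050 kPa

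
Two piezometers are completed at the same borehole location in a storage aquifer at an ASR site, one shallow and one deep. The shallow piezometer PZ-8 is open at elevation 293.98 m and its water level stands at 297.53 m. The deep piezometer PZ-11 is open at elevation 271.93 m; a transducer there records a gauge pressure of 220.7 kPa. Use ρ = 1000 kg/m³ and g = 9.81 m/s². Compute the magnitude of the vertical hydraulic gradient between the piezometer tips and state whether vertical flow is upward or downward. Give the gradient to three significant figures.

|i_v| ≈ 0.141; vertical flow is downward

Total head at PZ-8: h = 297.53 m (water level in the standpipe).
Pressure head at PZ-11: ψ = P/(ρg) = 220.7×1000 / (1000 × 9.81) = 22.50 m.
Total head at PZ-11: h = z + ψ = 271.93 + 22.50 = 294.43 m.
Δh = h(PZ-8) − h(PZ-11) = 297.53 − 294.43 = 3.10 m.
Vertical separation Δz = 293.98 − 271.93 = 22.05 m.
|i_v| = |Δh| / Δz = 3.10 / 22.05 = 0.141.
Head is higher in the shallow piezometer, so vertical flow is downward (recharge condition).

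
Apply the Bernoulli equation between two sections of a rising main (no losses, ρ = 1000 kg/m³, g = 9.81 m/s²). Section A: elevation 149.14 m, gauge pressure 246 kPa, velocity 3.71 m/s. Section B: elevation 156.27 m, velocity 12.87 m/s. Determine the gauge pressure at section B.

Pressure head at A: ψ₁ = P₁/(ρg) = 246×1000 / (1000 × 9.81) = 25.08 m.
Velocity heads: v₁²/2g = 3.71²/19.62 = 0.702 m; v₂²/2g = 12.87²/19.62 = 8.442 m.
Total head H = z₁ + ψ₁ + v₁²/2g = 149.14 + 25.08 + 0.702 = 174.92 m.
ψ₂ = H − z₂ − v₂²/2g = 174.92 − 156.27 − 8.442 = 10.21 m.
P₂ = ρgψ₂ = 1000 × 9.81 × 10.21 ≈ 100 kPa.

P₂ ≈ 100 kPa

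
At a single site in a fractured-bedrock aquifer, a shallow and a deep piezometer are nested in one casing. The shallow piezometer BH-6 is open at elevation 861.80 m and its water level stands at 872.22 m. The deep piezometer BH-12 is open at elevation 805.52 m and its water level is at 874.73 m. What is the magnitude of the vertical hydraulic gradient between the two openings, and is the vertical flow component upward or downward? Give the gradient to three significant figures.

|i_v| ≈ 0.0446; vertical flow is upward

Total head at BH-6: h = 872.22 m (water level in the standpipe).
Total head at BH-12: h = 874.73 m.
Δh = h(BH-6) − h(BH-12) = 872.22 − 874.73 = -2.51 m.
Vertical separation Δz = 861.80 − 805.52 = 56.28 m.
|i_v| = |Δh| / Δz = 2.51 / 56.28 = 0.0446.
Head is higher in the deep piezometer, so vertical flow is upward (discharge condition).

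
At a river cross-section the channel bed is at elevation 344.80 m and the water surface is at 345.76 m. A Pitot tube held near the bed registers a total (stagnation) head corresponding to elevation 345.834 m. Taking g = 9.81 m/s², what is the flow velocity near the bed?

Near the bed, under hydrostatic conditions, the piezometric head (z + ψ) equals the free-surface elevation, 345.76 m.
Velocity head = total − piezometric = 345.834 − 345.76 = 0.074 m.
v = √(2g·h_v) = √(2 × 9.81 × 0.074) = 1.20 m/s.

v ≈ 1.20 m/s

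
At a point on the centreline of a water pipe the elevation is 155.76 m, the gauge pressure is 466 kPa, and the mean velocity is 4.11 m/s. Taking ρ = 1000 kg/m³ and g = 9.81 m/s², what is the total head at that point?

h ≈ 204.12 m

Pressure head ψ = P/(ρg) = 466×1000 / (1000 × 9.81) = 47.50 m.
Velocity head = v²/(2g) = 4.11² / (2 × 9.81) = 0.861 m.
h = z + ψ + v²/(2g) = 155.76 + 47.50 + 0.861 = 204.12 m.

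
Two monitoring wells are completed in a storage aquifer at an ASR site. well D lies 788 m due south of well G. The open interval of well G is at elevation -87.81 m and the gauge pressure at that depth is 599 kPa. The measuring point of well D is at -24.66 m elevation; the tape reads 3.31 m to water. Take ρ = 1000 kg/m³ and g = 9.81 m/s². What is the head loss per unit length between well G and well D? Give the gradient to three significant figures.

i ≈ 0.00155 m/m

Pressure head at well G: ψ = P/(ρg) = 599×1000 / (1000 × 9.81) = 61.06 m.
Total head at well G: h = z + ψ = -87.81 + 61.06 = -26.75 m.
Total head at well D: h = -24.66 − 3.31 = -27.97 m.
Head difference: h(well G) − h(well D) = -26.75 − (-27.97) = 1.22 m.
Hydraulic gradient: i = |Δh| / L = 1.22 / 788 = 0.00155.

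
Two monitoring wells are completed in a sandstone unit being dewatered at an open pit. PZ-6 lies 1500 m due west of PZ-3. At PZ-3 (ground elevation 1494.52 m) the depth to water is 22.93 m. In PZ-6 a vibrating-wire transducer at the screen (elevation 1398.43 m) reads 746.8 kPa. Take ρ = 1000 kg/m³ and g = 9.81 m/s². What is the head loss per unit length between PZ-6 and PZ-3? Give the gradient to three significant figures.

Total head at PZ-3: h = 1494.52 − 22.93 = 1471.59 m.
Pressure head at PZ-6: ψ = P/(ρg) = 746.8×1000 / (1000 × 9.81) = 76.13 m.
Total head at PZ-6: h = z + ψ = 1398.43 + 76.13 = 1474.56 m.
Head difference: h(PZ-3) − h(PZ-6) = 1471.59 − 1474.56 = -2.97 m.
Hydraulic gradient: i = |Δh| / L = 2.97 / 1500 = 0.00198.

i ≈ 0.00198 m/m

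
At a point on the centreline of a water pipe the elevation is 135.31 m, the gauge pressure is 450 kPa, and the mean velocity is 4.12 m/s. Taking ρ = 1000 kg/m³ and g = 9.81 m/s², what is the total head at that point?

h ≈ 182.05 m

Pressure head ψ = P/(ρg) = 450×1000 / (1000 × 9.81) = 45.87 m.
Velocity head = v²/(2g) = 4.12² / (2 × 9.81) = 0.865 m.
h = z + ψ + v²/(2g) = 135.31 + 45.87 + 0.865 = 182.05 m.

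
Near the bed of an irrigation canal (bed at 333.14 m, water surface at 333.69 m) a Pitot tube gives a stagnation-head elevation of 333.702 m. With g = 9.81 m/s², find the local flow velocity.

v ≈ 0.485 m/s

Near the bed, under hydrostatic conditions, the piezometric head (z + ψ) equals the free-surface elevation, 333.69 m.
Velocity head = total − piezometric = 333.702 − 333.69 = 0.012 m.
v = √(2g·h_v) = √(2 × 9.81 × 0.012) = 0.485 m/s.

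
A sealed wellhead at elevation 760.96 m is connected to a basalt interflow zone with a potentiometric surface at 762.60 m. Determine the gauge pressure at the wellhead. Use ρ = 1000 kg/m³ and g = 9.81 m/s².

P ≈ 16.1 kPa

Head above the cap: Δh = 762.60 − 760.96 = 1.64 m.
P = ρgΔh = 1000 × 9.81 × 1.64 = 16088 Pa ≈ 16.1 kPa.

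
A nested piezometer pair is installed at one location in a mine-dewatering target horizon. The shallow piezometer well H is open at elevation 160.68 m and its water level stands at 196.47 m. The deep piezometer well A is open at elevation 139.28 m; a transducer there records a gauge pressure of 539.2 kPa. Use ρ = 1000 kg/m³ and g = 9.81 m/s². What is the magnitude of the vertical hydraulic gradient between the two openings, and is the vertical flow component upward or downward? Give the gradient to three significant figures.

Total head at well H: h = 196.47 m (water level in the standpipe).
Pressure head at well A: ψ = P/(ρg) = 539.2×1000 / (1000 × 9.81) = 54.96 m.
Total head at well A: h = z + ψ = 139.28 + 54.96 = 194.24 m.
Δh = h(well H) − h(well A) = 196.47 − 194.24 = 2.23 m.
Vertical separation Δz = 160.68 − 139.28 = 21.40 m.
|i_v| = |Δh| / Δz = 2.23 / 21.40 = 0.104.
Head is higher in the shallow piezometer, so vertical flow is downward (recharge condition).

|i_v| ≈ 0.104; vertical flow is downward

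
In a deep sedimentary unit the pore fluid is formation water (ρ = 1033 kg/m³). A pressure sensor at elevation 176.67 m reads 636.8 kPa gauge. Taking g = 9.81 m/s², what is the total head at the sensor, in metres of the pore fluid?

ψ = P/(ρg) = 636.8×1000 / (1033 × 9.81) = 62.84 m.
h = z + ψ = 176.67 + 62.84 = 239.51 m.

h ≈ 239.51 m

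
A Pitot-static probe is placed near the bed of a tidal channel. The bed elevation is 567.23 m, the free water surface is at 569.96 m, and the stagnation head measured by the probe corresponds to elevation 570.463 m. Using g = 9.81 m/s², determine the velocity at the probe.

v ≈ 3.14 m/s

Near the bed, under hydrostatic conditions, the piezometric head (z + ψ) equals the free-surface elevation, 569.96 m.
Velocity head = total − piezometric = 570.463 − 569.96 = 0.503 m.
v = √(2g·h_v) = √(2 × 9.81 × 0.503) = 3.14 m/s.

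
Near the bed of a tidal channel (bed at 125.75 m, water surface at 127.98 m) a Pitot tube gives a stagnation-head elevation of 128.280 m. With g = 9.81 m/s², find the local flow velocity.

Near the bed, under hydrostatic conditions, the piezometric head (z + ψ) equals the free-surface elevation, 127.98 m.
Velocity head = total − piezometric = 128.280 − 127.98 = 0.300 m.
v = √(2g·h_v) = √(2 × 9.81 × 0.300) = 2.43 m/s.

v ≈ 2.43 m/s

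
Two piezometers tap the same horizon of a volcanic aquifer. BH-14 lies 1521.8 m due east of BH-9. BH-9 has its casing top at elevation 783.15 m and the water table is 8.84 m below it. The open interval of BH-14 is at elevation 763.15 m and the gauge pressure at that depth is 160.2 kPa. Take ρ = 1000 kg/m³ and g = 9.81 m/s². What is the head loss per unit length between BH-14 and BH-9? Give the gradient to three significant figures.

i ≈ 0.00340 m/m

Total head at BH-9: h = 783.15 − 8.84 = 774.31 m.
Pressure head at BH-14: ψ = P/(ρg) = 160.2×1000 / (1000 × 9.81) = 16.33 m.
Total head at BH-14: h = z + ψ = 763.15 + 16.33 = 779.48 m.
Head difference: h(BH-9) − h(BH-14) = 774.31 − 779.48 = -5.17 m.
Hydraulic gradient: i = |Δh| / L = 5.17 / 1521.8 = 0.00340.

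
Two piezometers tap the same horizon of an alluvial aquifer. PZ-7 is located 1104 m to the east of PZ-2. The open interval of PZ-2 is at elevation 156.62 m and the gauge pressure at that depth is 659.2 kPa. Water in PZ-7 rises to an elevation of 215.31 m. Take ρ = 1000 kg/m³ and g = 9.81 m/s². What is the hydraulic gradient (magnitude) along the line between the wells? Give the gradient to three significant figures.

i ≈ 0.00771

Pressure head at PZ-2: ψ = P/(ρg) = 659.2×1000 / (1000 × 9.81) = 67.20 m.
Total head at PZ-2: h = z + ψ = 156.62 + 67.20 = 223.82 m.
Total head at PZ-7: h = 215.31 m (water level in the piezometer is the total head).
Head difference: h(PZ-2) − h(PZ-7) = 223.82 − 215.31 = 8.51 m.
Hydraulic gradient: i = |Δh| / L = 8.51 / 1104 = 0.00771.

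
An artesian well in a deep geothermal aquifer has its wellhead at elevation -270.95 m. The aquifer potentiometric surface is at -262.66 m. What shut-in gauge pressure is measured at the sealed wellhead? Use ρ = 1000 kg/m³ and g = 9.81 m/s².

Head above the cap: Δh = -262.66 − (-270.95) = 8.29 m.
P = ρgΔh = 1000 × 9.81 × 8.29 = 81325 Pa ≈ 81.3 kPa.

P ≈ 81.3 kPa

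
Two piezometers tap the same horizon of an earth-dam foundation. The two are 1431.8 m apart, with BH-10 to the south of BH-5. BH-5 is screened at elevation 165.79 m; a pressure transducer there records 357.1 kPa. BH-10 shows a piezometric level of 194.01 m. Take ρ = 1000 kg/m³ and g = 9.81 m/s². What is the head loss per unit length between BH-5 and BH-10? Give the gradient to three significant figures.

Pressure head at BH-5: ψ = P/(ρg) = 357.1×1000 / (1000 × 9.81) = 36.40 m.
Total head at BH-5: h = z + ψ = 165.79 + 36.40 = 202.19 m.
Total head at BH-10: h = 194.01 m (water level in the piezometer is the total head).
Head difference: h(BH-5) − h(BH-10) = 202.19 − 194.01 = 8.18 m.
Hydraulic gradient: i = |Δh| / L = 8.18 / 1431.8 = 0.00571.

i ≈ 0.00571 m/m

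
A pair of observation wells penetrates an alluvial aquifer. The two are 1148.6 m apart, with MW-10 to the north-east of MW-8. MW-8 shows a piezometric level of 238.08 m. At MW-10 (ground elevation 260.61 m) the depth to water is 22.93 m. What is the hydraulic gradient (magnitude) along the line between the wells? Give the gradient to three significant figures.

i ≈ 0.000348

Total head at MW-8: h = 238.08 m (water level in the piezometer is the total head).
Total head at MW-10: h = 260.61 − 22.93 = 237.68 m.
Head difference: h(MW-8) − h(MW-10) = 238.08 − 237.68 = 0.40 m.
Hydraulic gradient: i = |Δh| / L = 0.40 / 1148.6 = 0.000348.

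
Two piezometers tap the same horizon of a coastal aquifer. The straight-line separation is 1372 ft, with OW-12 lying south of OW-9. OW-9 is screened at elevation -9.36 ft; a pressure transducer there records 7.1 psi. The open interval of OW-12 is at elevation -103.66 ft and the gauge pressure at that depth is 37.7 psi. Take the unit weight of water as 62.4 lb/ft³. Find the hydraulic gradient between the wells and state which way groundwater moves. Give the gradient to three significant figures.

Pressure head at OW-9: ψ = 144·P/γ = 144 × 7.1 / 62.4 = 16.38 ft.
Total head at OW-9: h = z + ψ = -9.36 + 16.38 = 7.02 ft.
Pressure head at OW-12: ψ = 144·P/γ = 144 × 37.7 / 62.4 = 87.00 ft.
Total head at OW-12: h = z + ψ = -103.66 + 87.00 = -16.66 ft.
Head difference: h(OW-9) − h(OW-12) = 7.02 − (-16.66) = 23.68 ft.
Hydraulic gradient: i = |Δh| / L = 23.68 / 1372 = 0.0173.
Flow is from higher to lower head: from OW-9 toward OW-12, i.e. toward the south.

i ≈ 0.0173; groundwater flows toward the south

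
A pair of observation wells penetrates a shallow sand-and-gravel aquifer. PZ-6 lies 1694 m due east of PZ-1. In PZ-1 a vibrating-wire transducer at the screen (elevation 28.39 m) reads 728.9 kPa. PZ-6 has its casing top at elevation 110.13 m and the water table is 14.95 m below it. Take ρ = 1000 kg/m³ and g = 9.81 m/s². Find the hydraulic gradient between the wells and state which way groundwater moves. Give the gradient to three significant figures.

i ≈ 0.00443; groundwater flows toward the east

Pressure head at PZ-1: ψ = P/(ρg) = 728.9×1000 / (1000 × 9.81) = 74.30 m.
Total head at PZ-1: h = z + ψ = 28.39 + 74.30 = 102.69 m.
Total head at PZ-6: h = 110.13 − 14.95 = 95.18 m.
Head difference: h(PZ-1) − h(PZ-6) = 102.69 − 95.18 = 7.51 m.
Hydraulic gradient: i = |Δh| / L = 7.51 / 1694 = 0.00443.
Flow is from higher to lower head: from PZ-1 toward PZ-6, i.e. toward the east.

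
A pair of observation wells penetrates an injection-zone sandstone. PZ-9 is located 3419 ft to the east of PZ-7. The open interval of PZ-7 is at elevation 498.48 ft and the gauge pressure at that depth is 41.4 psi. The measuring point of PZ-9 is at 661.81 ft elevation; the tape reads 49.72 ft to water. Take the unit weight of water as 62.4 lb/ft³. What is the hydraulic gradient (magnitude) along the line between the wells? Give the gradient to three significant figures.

i ≈ 0.00529

Pressure head at PZ-7: ψ = 144·P/γ = 144 × 41.4 / 62.4 = 95.54 ft.
Total head at PZ-7: h = z + ψ = 498.48 + 95.54 = 594.02 ft.
Total head at PZ-9: h = 661.81 − 49.72 = 612.09 ft.
Head difference: h(PZ-7) − h(PZ-9) = 594.02 − 612.09 = -18.07 ft.
Hydraulic gradient: i = |Δh| / L = 18.07 / 3419 = 0.00529.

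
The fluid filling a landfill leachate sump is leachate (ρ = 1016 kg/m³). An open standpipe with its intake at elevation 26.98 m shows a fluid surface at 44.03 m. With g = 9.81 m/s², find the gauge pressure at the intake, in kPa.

P ≈ 170 kPa

Pressure head ψ = h − z = 44.03 − 26.98 = 17.05 m.
P = ρgψ = 1016 × 9.81 × 17.05 = 169937 Pa ≈ 170 kPa.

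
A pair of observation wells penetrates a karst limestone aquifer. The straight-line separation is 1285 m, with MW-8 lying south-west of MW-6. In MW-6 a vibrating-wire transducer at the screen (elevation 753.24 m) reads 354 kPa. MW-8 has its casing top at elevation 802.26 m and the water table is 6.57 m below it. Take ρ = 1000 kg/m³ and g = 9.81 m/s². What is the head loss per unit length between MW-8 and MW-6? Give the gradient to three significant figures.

Pressure head at MW-6: ψ = P/(ρg) = 354×1000 / (1000 × 9.81) = 36.09 m.
Total head at MW-6: h = z + ψ = 753.24 + 36.09 = 789.33 m.
Total head at MW-8: h = 802.26 − 6.57 = 795.69 m.
Head difference: h(MW-6) − h(MW-8) = 789.33 − 795.69 = -6.36 m.
Hydraulic gradient: i = |Δh| / L = 6.36 / 1285 = 0.00495.

i ≈ 0.00495 m/m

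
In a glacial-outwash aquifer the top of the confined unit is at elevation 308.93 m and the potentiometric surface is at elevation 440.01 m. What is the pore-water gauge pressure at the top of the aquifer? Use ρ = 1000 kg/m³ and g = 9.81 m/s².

P ≈ 1290 kPa

Pressure head at the aquifer top: ψ = h − z = 440.01 − 308.93 = 131.08 m.
P = ρgψ = 1000 × 9.81 × 131.08 = 1285895 Pa ≈ 1290 kPa.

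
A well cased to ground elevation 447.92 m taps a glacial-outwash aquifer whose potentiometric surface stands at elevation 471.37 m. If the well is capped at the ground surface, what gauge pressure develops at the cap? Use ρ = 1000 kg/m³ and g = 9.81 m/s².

Head above the cap: Δh = 471.37 − 447.92 = 23.45 m.
P = ρgΔh = 1000 × 9.81 × 23.45 = 230044 Pa ≈ 230 kPa.

P ≈ 230 kPa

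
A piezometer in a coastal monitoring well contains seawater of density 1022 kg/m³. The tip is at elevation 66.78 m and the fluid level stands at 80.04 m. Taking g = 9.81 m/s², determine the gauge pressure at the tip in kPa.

P ≈ 133 kPa

Pressure head ψ = h − z = 80.04 − 66.78 = 13.26 m.
P = ρgψ = 1022 × 9.81 × 13.26 = 132942 Pa ≈ 133 kPa.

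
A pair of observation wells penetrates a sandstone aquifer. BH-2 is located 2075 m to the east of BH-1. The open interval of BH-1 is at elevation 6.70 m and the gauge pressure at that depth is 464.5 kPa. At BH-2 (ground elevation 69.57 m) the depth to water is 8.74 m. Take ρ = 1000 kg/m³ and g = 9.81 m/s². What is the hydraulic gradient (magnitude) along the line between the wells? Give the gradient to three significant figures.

i ≈ 0.00327

Pressure head at BH-1: ψ = P/(ρg) = 464.5×1000 / (1000 × 9.81) = 47.35 m.
Total head at BH-1: h = z + ψ = 6.70 + 47.35 = 54.05 m.
Total head at BH-2: h = 69.57 − 8.74 = 60.83 m.
Head difference: h(BH-1) − h(BH-2) = 54.05 − 60.83 = -6.78 m.
Hydraulic gradient: i = |Δh| / L = 6.78 / 2075 = 0.00327.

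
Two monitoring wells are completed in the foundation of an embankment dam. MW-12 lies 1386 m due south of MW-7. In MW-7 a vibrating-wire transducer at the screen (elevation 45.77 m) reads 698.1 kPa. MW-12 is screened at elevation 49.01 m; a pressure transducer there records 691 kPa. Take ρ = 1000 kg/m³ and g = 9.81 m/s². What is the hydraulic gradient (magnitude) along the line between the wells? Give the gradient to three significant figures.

Pressure head at MW-7: ψ = P/(ρg) = 698.1×1000 / (1000 × 9.81) = 71.16 m.
Total head at MW-7: h = z + ψ = 45.77 + 71.16 = 116.93 m.
Pressure head at MW-12: ψ = P/(ρg) = 691×1000 / (1000 × 9.81) = 70.44 m.
Total head at MW-12: h = z + ψ = 49.01 + 70.44 = 119.45 m.
Head difference: h(MW-7) − h(MW-12) = 116.93 − 119.45 = -2.52 m.
Hydraulic gradient: i = |Δh| / L = 2.52 / 1386 = 0.00182.

i ≈ 0.00182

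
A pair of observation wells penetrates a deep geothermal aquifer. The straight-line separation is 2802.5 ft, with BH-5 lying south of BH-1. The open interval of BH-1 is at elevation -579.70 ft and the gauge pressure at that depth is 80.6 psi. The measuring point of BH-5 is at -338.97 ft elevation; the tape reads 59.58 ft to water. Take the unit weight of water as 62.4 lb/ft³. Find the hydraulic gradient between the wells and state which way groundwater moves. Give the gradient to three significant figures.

i ≈ 0.00173; groundwater flows toward the south

Pressure head at BH-1: ψ = 144·P/γ = 144 × 80.6 / 62.4 = 186.00 ft.
Total head at BH-1: h = z + ψ = -579.70 + 186.00 = -393.70 ft.
Total head at BH-5: h = -338.97 − 59.58 = -398.55 ft.
Head difference: h(BH-1) − h(BH-5) = -393.70 − (-398.55) = 4.85 ft.
Hydraulic gradient: i = |Δh| / L = 4.85 / 2802.5 = 0.00173.
Flow is from higher to lower head: from BH-1 toward BH-5, i.e. toward the south.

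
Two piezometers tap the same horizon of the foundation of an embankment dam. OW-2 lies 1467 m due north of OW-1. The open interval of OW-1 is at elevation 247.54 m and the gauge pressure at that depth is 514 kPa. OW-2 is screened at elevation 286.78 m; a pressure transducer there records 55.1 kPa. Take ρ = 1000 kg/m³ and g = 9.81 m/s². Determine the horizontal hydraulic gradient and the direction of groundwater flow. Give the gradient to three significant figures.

i ≈ 0.00514; groundwater flows toward the north

Pressure head at OW-1: ψ = P/(ρg) = 514×1000 / (1000 × 9.81) = 52.40 m.
Total head at OW-1: h = z + ψ = 247.54 + 52.40 = 299.94 m.
Pressure head at OW-2: ψ = P/(ρg) = 55.1×1000 / (1000 × 9.81) = 5.62 m.
Total head at OW-2: h = z + ψ = 286.78 + 5.62 = 292.40 m.
Head difference: h(OW-1) − h(OW-2) = 299.94 − 292.40 = 7.54 m.
Hydraulic gradient: i = |Δh| / L = 7.54 / 1467 = 0.00514.
Flow is from higher to lower head: from OW-1 toward OW-2, i.e. toward the north.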